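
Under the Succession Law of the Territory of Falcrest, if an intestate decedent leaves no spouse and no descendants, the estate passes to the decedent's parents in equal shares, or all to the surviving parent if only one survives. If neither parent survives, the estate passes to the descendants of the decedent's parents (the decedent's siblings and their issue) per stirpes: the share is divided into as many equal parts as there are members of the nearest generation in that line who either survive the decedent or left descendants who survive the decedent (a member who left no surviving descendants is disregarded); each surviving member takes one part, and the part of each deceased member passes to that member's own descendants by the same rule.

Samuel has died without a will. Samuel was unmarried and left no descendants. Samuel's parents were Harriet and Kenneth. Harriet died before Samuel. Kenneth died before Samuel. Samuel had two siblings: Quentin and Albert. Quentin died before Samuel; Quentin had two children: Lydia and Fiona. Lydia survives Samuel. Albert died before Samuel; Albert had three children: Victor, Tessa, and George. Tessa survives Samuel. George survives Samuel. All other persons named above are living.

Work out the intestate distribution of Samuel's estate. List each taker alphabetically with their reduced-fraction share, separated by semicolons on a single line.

Neither parent survives and there are no descendants, so the estate passes to Samuel's siblings and their issue per stirpes.
The estate is divided into 2 equal shares of 1/2 among Quentin, Albert.
Quentin predeceased; the 1/2 allotted to Quentin's branch passes to Quentin's issue by representation.
The 1/2 is divided into 2 equal shares of 1/4 among Lydia, Fiona.
Lydia is living and takes 1/4.
Fiona is living and takes 1/4.
Albert predeceased; the 1/2 allotted to Albert's branch passes to Albert's issue by representation.
The 1/2 is divided into 3 equal shares of 1/6 among Victor, Tessa, George.
Victor is living and takes 1/6.
Tessa is living and takes 1/6.
George is living and takes 1/6.

Fiona 1/4; George 1/6; Lydia 1/4; Tessa 1/6; Victor 1/6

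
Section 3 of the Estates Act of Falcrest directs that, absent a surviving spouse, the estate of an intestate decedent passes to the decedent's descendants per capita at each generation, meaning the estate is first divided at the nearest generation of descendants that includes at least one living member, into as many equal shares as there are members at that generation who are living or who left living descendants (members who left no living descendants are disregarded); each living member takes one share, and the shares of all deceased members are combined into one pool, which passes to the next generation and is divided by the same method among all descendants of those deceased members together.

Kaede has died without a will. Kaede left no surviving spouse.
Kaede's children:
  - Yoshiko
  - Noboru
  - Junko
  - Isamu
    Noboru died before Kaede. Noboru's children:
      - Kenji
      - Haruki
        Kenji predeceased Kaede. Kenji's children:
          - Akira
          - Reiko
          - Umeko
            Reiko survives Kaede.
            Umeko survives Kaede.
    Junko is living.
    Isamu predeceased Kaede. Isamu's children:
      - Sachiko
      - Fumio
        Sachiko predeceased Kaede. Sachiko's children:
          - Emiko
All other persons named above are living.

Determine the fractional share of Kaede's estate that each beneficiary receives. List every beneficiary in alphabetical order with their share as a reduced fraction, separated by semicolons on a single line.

Akira 1/16; Emiko 1/16; Fumio 1/8; Haruki 1/8; Junko 1/4; Reiko 1/16; Umeko 1/16; Yoshiko 1/4

There is no surviving spouse, so the entire estate passes to Kaede's descendants per capita at each generation.
At generation 1 (Yoshiko, Noboru, Junko, Isamu) there are 4 shares of (1)/4 = 1/4 each.
Living: Yoshiko and Junko — each takes 1/4.
Deceased: Noboru and Isamu. Their combined 1/2 is pooled and carried to generation 2.
At generation 2 (Kenji, Haruki, Sachiko, Fumio) there are 4 shares of (1/2)/4 = 1/8 each.
Living: Haruki and Fumio — each takes 1/8.
Deceased: Kenji and Sachiko. Their combined 1/4 is pooled and carried to generation 3.
At generation 3 (Akira, Reiko, Umeko, Emiko) there are 4 shares of (1/4)/4 = 1/16 each.
Living: Akira, Reiko, Umeko, and Emiko — each takes 1/16.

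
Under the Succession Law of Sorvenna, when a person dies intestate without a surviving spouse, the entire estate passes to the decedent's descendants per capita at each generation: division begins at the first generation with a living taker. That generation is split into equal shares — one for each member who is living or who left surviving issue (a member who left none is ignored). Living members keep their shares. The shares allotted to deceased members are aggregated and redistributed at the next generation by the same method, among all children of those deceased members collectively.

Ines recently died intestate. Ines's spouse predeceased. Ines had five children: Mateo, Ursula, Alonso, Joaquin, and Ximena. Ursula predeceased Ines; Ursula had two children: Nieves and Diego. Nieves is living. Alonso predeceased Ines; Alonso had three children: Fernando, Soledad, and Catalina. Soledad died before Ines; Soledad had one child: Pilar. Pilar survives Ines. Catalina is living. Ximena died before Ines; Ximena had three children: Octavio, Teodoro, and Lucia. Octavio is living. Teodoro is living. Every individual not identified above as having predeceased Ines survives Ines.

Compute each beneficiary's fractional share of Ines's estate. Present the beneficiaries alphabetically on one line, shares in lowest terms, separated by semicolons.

There is no surviving spouse, so the entire estate passes to Ines's descendants per capita at each generation.
At generation 1 (Mateo, Ursula, Alonso, Joaquin, Ximena) there are 5 shares of (1)/5 = 1/5 each.
Living: Mateo and Joaquin — each takes 1/5.
Deceased: Ursula, Alonso, and Ximena. Their combined 3/5 is pooled and carried to generation 2.
At generation 2 (Nieves, Diego, Fernando, Soledad, Catalina, Octavio, Teodoro, Lucia) there are 8 shares of (3/5)/8 = 3/40 each.
Living: Nieves, Diego, Fernando, Catalina, Octavio, Teodoro, and Lucia — each takes 3/40.
Deceased: Soledad. That 3/40 share is carried to generation 3.
At generation 3 (Pilar) there are 1 shares of (3/40)/1 = 3/40 each.
Living: Pilar — each takes 3/40.

Catalina 3/40; Diego 3/40; Fernando 3/40; Joaquin 1/5; Lucia 3/40; Mateo 1/5; Nieves 3/40; Octavio 3/40; Pilar 3/40; Teodoro 3/40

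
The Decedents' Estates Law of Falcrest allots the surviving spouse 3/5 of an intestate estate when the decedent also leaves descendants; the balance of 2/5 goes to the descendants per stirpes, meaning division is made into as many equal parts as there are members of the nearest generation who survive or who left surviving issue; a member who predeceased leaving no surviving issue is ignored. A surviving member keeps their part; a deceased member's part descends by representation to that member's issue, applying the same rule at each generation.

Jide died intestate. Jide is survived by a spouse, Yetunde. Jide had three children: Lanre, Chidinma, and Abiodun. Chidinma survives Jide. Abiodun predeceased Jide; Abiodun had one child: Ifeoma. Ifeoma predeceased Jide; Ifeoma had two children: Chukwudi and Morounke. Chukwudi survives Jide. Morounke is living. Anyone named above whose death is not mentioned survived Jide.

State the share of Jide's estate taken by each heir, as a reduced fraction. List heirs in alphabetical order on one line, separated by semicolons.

Chidinma 2/15; Chukwudi 1/15; Lanre 2/15; Morounke 1/15; Yetunde 3/5

Yetunde, as surviving spouse, takes 3/5.
The remaining 2/5 passes to Jide's descendants per stirpes.
The 2/5 is divided into 3 equal shares of 2/15 among Lanre, Chidinma, Abiodun.
Lanre is living and takes 2/15.
Chidinma is living and takes 2/15.
Abiodun predeceased; the 2/15 allotted to Abiodun's branch passes to Abiodun's issue by representation.
Ifeoma's line is the sole branch at this level, so the full 2/15 passes to Ifeoma's issue by representation.
The 2/15 is divided into 2 equal shares of 1/15 among Chukwudi, Morounke.
Chukwudi is living and takes 1/15.
Morounke is living and takes 1/15.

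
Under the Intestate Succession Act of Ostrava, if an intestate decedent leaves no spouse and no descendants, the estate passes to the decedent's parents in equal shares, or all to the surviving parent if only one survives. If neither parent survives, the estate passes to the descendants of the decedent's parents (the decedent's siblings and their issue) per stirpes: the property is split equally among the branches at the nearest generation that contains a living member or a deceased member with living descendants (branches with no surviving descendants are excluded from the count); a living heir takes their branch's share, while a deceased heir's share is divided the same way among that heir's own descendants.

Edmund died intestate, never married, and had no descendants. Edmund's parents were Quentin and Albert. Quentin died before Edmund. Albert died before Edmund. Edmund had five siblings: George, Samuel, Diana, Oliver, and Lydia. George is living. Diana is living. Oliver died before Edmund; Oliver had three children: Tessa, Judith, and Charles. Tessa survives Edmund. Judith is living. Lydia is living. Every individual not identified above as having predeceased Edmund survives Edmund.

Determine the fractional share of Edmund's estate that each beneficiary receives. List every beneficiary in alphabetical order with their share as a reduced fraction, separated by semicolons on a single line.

Charles 1/15; Diana 1/5; George 1/5; Judith 1/15; Lydia 1/5; Samuel 1/5; Tessa 1/15

Neither parent survives and there are no descendants, so the estate passes to Edmund's siblings and their issue per stirpes.
The estate is divided into 5 equal shares of 1/5 among George, Samuel, Diana, Oliver, Lydia.
George is living and takes 1/5.
Samuel is living and takes 1/5.
Diana is living and takes 1/5.
Oliver predeceased; the 1/5 allotted to Oliver's branch passes to Oliver's issue by representation.
The 1/5 is divided into 3 equal shares of 1/15 among Tessa, Judith, Charles.
Tessa is living and takes 1/15.
Judith is living and takes 1/15.
Charles is living and takes 1/15.
Lydia is living and takes 1/5.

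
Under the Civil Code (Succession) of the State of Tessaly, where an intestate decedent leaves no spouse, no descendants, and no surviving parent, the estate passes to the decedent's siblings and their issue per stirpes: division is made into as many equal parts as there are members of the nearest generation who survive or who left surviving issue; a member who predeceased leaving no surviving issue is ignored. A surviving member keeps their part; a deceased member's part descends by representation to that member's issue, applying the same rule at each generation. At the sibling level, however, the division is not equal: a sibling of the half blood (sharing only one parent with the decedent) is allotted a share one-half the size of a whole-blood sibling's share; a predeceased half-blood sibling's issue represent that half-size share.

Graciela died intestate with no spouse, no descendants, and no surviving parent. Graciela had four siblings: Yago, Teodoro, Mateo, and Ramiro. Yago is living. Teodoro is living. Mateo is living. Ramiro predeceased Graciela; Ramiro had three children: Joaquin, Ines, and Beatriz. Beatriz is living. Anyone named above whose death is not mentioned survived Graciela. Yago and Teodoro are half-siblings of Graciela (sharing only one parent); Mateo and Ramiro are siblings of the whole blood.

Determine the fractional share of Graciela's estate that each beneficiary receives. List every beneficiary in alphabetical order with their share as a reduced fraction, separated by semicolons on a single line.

No spouse, descendants, or parent survives, so the estate passes to Graciela's siblings per stirpes.
Half-blood siblings count for one-half the weight of whole-blood siblings at the initial division.
Dividing 1 in proportion to weights (total weight 3): Yago (weight 1/2) → 1/6; Teodoro (weight 1/2) → 1/6; Mateo (weight 1) → 1/3; Ramiro (weight 1) → 1/3.
Yago is living and takes 1/6.
Teodoro is living and takes 1/6.
Mateo is living and takes 1/3.
Ramiro predeceased; the 1/3 allotted to Ramiro's branch passes to Ramiro's issue by representation.
The 1/3 is divided into 3 equal shares of 1/9 among Joaquin, Ines, Beatriz.
Joaquin is living and takes 1/9.
Ines is living and takes 1/9.
Beatriz is living and takes 1/9.

Beatriz 1/9; Ines 1/9; Joaquin 1/9; Mateo 1/3; Teodoro 1/6; Yago 1/6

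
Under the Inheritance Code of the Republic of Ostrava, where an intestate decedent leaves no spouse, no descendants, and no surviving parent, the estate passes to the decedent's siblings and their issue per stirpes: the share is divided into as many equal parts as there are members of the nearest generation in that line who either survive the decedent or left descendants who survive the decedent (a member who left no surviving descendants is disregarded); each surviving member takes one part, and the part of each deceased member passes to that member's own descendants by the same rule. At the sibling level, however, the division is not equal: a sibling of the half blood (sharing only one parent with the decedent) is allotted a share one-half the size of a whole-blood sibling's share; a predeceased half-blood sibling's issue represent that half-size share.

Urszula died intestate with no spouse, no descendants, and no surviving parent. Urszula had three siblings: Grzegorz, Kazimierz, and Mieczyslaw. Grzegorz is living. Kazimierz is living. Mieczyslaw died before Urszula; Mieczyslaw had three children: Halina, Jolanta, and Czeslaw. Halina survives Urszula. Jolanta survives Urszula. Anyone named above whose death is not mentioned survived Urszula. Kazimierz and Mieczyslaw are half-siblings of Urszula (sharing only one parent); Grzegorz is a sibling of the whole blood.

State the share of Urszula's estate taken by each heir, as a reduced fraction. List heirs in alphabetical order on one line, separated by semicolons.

Czeslaw 1/12; Grzegorz 1/2; Halina 1/12; Jolanta 1/12; Kazimierz 1/4

No spouse, descendants, or parent survives, so the estate passes to Urszula's siblings per stirpes.
Half-blood siblings count for one-half the weight of whole-blood siblings at the initial division.
Dividing 1 in proportion to weights (total weight 2): Grzegorz (weight 1) → 1/2; Kazimierz (weight 1/2) → 1/4; Mieczyslaw (weight 1/2) → 1/4.
Grzegorz is living and takes 1/2.
Kazimierz is living and takes 1/4.
Mieczyslaw predeceased; the 1/4 allotted to Mieczyslaw's branch passes to Mieczyslaw's issue by representation.
The 1/4 is divided into 3 equal shares of 1/12 among Halina, Jolanta, Czeslaw.
Halina is living and takes 1/12.
Jolanta is living and takes 1/12.
Czeslaw is living and takes 1/12.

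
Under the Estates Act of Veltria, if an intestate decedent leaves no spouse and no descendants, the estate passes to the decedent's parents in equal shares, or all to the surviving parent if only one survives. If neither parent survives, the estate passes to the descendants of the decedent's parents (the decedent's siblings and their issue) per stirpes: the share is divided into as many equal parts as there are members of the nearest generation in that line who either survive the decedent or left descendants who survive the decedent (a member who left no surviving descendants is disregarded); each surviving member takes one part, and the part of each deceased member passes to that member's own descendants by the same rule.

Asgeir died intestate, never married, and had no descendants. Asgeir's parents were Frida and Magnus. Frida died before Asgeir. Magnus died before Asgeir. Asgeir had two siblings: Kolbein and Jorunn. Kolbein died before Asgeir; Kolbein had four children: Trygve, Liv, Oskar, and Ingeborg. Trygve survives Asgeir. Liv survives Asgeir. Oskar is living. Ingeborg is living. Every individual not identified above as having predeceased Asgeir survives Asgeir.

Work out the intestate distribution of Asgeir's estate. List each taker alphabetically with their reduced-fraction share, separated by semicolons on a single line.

Neither parent survives and there are no descendants, so the estate passes to Asgeir's siblings and their issue per stirpes.
The estate is divided into 2 equal shares of 1/2 among Kolbein, Jorunn.
Kolbein predeceased; the 1/2 allotted to Kolbein's branch passes to Kolbein's issue by representation.
The 1/2 is divided into 4 equal shares of 1/8 among Trygve, Liv, Oskar, Ingeborg.
Trygve is living and takes 1/8.
Liv is living and takes 1/8.
Oskar is living and takes 1/8.
Ingeborg is living and takes 1/8.
Jorunn is living and takes 1/2.

Ingeborg 1/8; Jorunn 1/2; Liv 1/8; Oskar 1/8; Trygve 1/8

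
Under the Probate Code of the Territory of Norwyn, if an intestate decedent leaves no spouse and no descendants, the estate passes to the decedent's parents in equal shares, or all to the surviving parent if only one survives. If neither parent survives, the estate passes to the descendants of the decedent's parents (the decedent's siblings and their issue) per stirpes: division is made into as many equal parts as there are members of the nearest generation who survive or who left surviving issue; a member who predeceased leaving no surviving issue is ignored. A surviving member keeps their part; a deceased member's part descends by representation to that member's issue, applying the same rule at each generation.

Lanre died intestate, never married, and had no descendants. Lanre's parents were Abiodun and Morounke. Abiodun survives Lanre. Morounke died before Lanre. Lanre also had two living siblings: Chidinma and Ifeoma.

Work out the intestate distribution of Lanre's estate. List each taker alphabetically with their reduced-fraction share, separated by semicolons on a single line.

Abiodun 1

Only one parent, Abiodun, survives, so Abiodun takes the entire estate. The siblings take nothing because a surviving parent has priority.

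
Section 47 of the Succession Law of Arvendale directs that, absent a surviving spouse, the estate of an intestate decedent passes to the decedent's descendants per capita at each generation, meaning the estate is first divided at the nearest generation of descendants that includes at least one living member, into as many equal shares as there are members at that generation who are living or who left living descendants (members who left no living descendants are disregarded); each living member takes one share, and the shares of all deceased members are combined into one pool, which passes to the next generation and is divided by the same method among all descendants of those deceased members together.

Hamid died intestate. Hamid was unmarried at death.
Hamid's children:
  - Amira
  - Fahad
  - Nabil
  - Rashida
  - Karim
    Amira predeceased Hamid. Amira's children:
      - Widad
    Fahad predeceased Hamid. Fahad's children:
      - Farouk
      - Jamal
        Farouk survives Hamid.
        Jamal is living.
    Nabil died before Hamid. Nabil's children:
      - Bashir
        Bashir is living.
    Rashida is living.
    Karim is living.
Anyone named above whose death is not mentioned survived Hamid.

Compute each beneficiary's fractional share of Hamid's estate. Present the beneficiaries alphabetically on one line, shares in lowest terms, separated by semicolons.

Bashir 3/20; Farouk 3/20; Jamal 3/20; Karim 1/5; Rashida 1/5; Widad 3/20

There is no surviving spouse, so the entire estate passes to Hamid's descendants per capita at each generation.
At generation 1 (Amira, Fahad, Nabil, Rashida, Karim) there are 5 shares of (1)/5 = 1/5 each.
Living: Rashida and Karim — each takes 1/5.
Deceased: Amira, Fahad, and Nabil. Their combined 3/5 is pooled and carried to generation 2.
At generation 2 (Widad, Farouk, Jamal, Bashir) there are 4 shares of (3/5)/4 = 3/20 each.
Living: Widad, Farouk, Jamal, and Bashir — each takes 3/20.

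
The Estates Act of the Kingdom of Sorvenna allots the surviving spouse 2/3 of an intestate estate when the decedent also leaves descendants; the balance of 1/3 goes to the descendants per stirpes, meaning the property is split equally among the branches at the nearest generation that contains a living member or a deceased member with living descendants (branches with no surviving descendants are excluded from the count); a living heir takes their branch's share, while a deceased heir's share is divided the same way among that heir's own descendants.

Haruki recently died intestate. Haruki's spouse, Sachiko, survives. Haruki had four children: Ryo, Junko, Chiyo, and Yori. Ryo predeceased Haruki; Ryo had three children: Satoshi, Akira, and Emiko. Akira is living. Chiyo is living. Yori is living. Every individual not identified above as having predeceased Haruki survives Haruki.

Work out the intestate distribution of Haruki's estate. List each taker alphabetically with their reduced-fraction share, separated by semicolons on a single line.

Sachiko, as surviving spouse, takes 2/3.
The remaining 1/3 passes to Haruki's descendants per stirpes.
The 1/3 is divided into 4 equal shares of 1/12 among Ryo, Junko, Chiyo, Yori.
Ryo predeceased; the 1/12 allotted to Ryo's branch passes to Ryo's issue by representation.
The 1/12 is divided into 3 equal shares of 1/36 among Satoshi, Akira, Emiko.
Satoshi is living and takes 1/36.
Akira is living and takes 1/36.
Emiko is living and takes 1/36.
Junko is living and takes 1/12.
Chiyo is living and takes 1/12.
Yori is living and takes 1/12.

Akira 1/36; Chiyo 1/12; Emiko 1/36; Junko 1/12; Sachiko 2/3; Satoshi 1/36; Yori 1/12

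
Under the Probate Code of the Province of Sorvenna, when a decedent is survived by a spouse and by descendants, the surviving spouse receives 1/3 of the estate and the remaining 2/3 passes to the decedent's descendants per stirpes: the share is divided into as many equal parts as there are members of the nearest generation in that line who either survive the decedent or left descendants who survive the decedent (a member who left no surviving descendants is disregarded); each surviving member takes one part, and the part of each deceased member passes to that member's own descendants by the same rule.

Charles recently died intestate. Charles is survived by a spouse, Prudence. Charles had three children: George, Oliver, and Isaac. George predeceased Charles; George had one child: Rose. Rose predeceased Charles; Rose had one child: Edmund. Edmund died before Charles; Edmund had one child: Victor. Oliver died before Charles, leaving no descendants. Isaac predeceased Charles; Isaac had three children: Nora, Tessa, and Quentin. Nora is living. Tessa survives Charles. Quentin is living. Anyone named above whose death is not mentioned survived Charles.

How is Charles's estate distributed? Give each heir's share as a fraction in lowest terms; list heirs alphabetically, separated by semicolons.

Nora 1/9; Prudence 1/3; Quentin 1/9; Tessa 1/9; Victor 1/3

Prudence, as surviving spouse, takes 1/3.
The remaining 2/3 passes to Charles's descendants per stirpes.
Oliver left no surviving issue, so that branch lapses and is disregarded.
The 2/3 is divided into 2 equal shares of 1/3 among George, Isaac.
George predeceased; the 1/3 allotted to George's branch passes to George's issue by representation.
Rose's line is the sole branch at this level, so the full 1/3 passes to Rose's issue by representation.
Edmund's line is the sole branch at this level, so the full 1/3 passes to Edmund's issue by representation.
Victor is the sole taker at this level and receives the full 1/3.
Isaac predeceased; the 1/3 allotted to Isaac's branch passes to Isaac's issue by representation.
The 1/3 is divided into 3 equal shares of 1/9 among Nora, Tessa, Quentin.
Nora is living and takes 1/9.
Tessa is living and takes 1/9.
Quentin is living and takes 1/9.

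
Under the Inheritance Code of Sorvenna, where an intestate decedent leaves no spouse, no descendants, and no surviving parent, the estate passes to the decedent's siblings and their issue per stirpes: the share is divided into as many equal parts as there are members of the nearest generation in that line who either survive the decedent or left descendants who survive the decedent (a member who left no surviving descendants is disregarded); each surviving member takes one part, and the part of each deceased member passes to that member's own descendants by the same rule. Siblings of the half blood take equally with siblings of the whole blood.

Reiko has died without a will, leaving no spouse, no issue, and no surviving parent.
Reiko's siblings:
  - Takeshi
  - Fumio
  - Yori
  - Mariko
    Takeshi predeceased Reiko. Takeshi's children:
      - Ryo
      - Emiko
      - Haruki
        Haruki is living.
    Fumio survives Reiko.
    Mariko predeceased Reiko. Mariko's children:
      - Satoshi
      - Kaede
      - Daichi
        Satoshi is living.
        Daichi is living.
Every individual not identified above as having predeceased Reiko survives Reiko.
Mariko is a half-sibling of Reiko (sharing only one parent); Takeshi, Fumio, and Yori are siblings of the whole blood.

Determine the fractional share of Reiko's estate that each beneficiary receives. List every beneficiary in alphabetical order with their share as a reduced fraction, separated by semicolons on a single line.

Daichi 1/12; Emiko 1/12; Fumio 1/4; Haruki 1/12; Kaede 1/12; Ryo 1/12; Satoshi 1/12; Yori 1/4

No spouse, descendants, or parent survives, so the estate passes to Reiko's siblings per stirpes.
Half-blood and whole-blood siblings take equally under the stated rule.
The estate is divided into 4 equal shares of 1/4 among Takeshi, Fumio, Yori, Mariko.
Takeshi predeceased; the 1/4 allotted to Takeshi's branch passes to Takeshi's issue by representation.
The 1/4 is divided into 3 equal shares of 1/12 among Ryo, Emiko, Haruki.
Ryo is living and takes 1/12.
Emiko is living and takes 1/12.
Haruki is living and takes 1/12.
Fumio is living and takes 1/4.
Yori is living and takes 1/4.
Mariko predeceased; the 1/4 allotted to Mariko's branch passes to Mariko's issue by representation.
The 1/4 is divided into 3 equal shares of 1/12 among Satoshi, Kaede, Daichi.
Satoshi is living and takes 1/12.
Kaede is living and takes 1/12.
Daichi is living and takes 1/12.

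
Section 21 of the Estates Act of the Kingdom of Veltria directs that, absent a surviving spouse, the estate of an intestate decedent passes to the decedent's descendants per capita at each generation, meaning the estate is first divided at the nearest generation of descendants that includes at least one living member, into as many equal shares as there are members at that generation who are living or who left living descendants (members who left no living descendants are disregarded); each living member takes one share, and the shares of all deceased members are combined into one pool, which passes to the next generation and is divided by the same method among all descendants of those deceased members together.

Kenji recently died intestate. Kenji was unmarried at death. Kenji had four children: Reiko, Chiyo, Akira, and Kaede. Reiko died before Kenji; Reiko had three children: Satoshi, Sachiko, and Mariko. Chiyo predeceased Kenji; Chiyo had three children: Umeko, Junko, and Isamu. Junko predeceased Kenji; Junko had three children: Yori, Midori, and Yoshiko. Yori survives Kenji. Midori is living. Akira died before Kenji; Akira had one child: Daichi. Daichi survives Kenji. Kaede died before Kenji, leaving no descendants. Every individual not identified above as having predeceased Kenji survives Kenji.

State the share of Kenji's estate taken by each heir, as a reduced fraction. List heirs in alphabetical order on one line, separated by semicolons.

There is no surviving spouse, so the entire estate passes to Kenji's descendants per capita at each generation.
No one at generation 1 (Reiko, Chiyo, Akira) is living; moving to the next generation.
At generation 2 (Satoshi, Sachiko, Mariko, Umeko, Junko, Isamu, Daichi) there are 7 shares of (1)/7 = 1/7 each.
Living: Satoshi, Sachiko, Mariko, Umeko, Isamu, and Daichi — each takes 1/7.
Deceased: Junko. That 1/7 share is carried to generation 3.
At generation 3 (Yori, Midori, Yoshiko) there are 3 shares of (1/7)/3 = 1/21 each.
Living: Yori, Midori, and Yoshiko — each takes 1/21.

Daichi 1/7; Isamu 1/7; Mariko 1/7; Midori 1/21; Sachiko 1/7; Satoshi 1/7; Umeko 1/7; Yori 1/21; Yoshiko 1/21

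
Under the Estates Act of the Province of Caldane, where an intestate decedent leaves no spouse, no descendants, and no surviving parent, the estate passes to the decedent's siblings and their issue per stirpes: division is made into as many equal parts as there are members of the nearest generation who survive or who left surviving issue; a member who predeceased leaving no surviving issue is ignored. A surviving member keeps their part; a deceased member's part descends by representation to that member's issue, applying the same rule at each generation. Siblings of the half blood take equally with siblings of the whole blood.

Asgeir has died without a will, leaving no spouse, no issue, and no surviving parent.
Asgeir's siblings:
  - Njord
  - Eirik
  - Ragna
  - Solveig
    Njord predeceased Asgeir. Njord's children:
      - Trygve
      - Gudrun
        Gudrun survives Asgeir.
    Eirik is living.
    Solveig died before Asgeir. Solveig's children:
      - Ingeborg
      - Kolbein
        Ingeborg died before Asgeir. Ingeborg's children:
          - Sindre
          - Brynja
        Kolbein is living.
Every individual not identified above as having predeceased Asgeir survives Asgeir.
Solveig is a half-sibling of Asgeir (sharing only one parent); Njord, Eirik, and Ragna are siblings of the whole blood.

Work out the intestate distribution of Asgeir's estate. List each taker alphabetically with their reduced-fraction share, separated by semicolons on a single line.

Brynja 1/16; Eirik 1/4; Gudrun 1/8; Kolbein 1/8; Ragna 1/4; Sindre 1/16; Trygve 1/8

No spouse, descendants, or parent survives, so the estate passes to Asgeir's siblings per stirpes.
Half-blood and whole-blood siblings take equally under the stated rule.
The estate is divided into 4 equal shares of 1/4 among Njord, Eirik, Ragna, Solveig.
Njord predeceased; the 1/4 allotted to Njord's branch passes to Njord's issue by representation.
The 1/4 is divided into 2 equal shares of 1/8 among Trygve, Gudrun.
Trygve is living and takes 1/8.
Gudrun is living and takes 1/8.
Eirik is living and takes 1/4.
Ragna is living and takes 1/4.
Solveig predeceased; the 1/4 allotted to Solveig's branch passes to Solveig's issue by representation.
The 1/4 is divided into 2 equal shares of 1/8 among Ingeborg, Kolbein.
Ingeborg predeceased; the 1/8 allotted to Ingeborg's branch passes to Ingeborg's issue by representation.
The 1/8 is divided into 2 equal shares of 1/16 among Sindre, Brynja.
Sindre is living and takes 1/16.
Brynja is living and takes 1/16.
Kolbein is living and takes 1/8.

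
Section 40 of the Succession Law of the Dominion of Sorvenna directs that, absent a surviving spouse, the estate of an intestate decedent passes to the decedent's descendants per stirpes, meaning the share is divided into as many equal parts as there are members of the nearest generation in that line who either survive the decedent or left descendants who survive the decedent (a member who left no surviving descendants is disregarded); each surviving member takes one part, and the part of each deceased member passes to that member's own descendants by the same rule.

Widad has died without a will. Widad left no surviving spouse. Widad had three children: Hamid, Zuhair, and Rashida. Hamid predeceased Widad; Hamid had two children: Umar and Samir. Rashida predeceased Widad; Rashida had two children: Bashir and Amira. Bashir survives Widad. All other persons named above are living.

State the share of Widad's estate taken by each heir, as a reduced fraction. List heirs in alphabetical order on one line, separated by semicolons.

There is no surviving spouse, so the entire estate passes to Widad's descendants per stirpes.
The estate is divided into 3 equal shares of 1/3 among Hamid, Zuhair, Rashida.
Hamid predeceased; the 1/3 allotted to Hamid's branch passes to Hamid's issue by representation.
The 1/3 is divided into 2 equal shares of 1/6 among Umar, Samir.
Umar is living and takes 1/6.
Samir is living and takes 1/6.
Zuhair is living and takes 1/3.
Rashida predeceased; the 1/3 allotted to Rashida's branch passes to Rashida's issue by representation.
The 1/3 is divided into 2 equal shares of 1/6 among Bashir, Amira.
Bashir is living and takes 1/6.
Amira is living and takes 1/6.

Amira 1/6; Bashir 1/6; Samir 1/6; Umar 1/6; Zuhair 1/3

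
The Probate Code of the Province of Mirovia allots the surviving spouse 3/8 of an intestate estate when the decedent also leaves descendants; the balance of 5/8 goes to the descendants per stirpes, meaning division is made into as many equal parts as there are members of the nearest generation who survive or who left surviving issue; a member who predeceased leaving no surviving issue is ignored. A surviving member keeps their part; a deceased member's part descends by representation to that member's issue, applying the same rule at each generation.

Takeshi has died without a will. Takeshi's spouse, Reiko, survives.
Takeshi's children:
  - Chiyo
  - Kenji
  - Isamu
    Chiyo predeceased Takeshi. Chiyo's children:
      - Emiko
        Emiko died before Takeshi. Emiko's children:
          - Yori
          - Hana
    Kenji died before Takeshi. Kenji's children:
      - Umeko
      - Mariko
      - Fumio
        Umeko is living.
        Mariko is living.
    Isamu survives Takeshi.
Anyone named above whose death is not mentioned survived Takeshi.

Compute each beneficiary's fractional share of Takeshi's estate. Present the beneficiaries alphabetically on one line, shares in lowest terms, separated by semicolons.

Reiko, as surviving spouse, takes 3/8.
The remaining 5/8 passes to Takeshi's descendants per stirpes.
The 5/8 is divided into 3 equal shares of 5/24 among Chiyo, Kenji, Isamu.
Chiyo predeceased; the 5/24 allotted to Chiyo's branch passes to Chiyo's issue by representation.
Emiko's line is the sole branch at this level, so the full 5/24 passes to Emiko's issue by representation.
The 5/24 is divided into 2 equal shares of 5/48 among Yori, Hana.
Yori is living and takes 5/48.
Hana is living and takes 5/48.
Kenji predeceased; the 5/24 allotted to Kenji's branch passes to Kenji's issue by representation.
The 5/24 is divided into 3 equal shares of 5/72 among Umeko, Mariko, Fumio.
Umeko is living and takes 5/72.
Mariko is living and takes 5/72.
Fumio is living and takes 5/72.
Isamu is living and takes 5/24.

Fumio 5/72; Hana 5/48; Isamu 5/24; Mariko 5/72; Reiko 3/8; Umeko 5/72; Yori 5/48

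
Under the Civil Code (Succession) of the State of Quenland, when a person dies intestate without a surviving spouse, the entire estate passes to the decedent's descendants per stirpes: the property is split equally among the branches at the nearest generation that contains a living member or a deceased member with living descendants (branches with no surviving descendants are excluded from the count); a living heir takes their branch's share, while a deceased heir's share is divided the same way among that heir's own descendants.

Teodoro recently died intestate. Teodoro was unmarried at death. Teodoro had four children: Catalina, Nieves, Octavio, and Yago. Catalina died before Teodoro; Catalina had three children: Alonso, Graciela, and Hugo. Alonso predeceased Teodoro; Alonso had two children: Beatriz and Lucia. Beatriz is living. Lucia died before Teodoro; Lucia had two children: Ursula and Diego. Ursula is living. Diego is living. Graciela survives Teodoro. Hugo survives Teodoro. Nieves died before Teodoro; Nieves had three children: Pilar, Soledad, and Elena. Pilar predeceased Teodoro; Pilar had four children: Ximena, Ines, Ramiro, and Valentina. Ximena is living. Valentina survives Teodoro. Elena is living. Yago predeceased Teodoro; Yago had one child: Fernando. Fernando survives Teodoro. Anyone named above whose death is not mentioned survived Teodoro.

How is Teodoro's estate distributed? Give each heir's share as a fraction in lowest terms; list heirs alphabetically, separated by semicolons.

There is no surviving spouse, so the entire estate passes to Teodoro's descendants per stirpes.
The estate is divided into 4 equal shares of 1/4 among Catalina, Nieves, Octavio, Yago.
Catalina predeceased; the 1/4 allotted to Catalina's branch passes to Catalina's issue by representation.
The 1/4 is divided into 3 equal shares of 1/12 among Alonso, Graciela, Hugo.
Alonso predeceased; the 1/12 allotted to Alonso's branch passes to Alonso's issue by representation.
The 1/12 is divided into 2 equal shares of 1/24 among Beatriz, Lucia.
Beatriz is living and takes 1/24.
Lucia predeceased; the 1/24 allotted to Lucia's branch passes to Lucia's issue by representation.
The 1/24 is divided into 2 equal shares of 1/48 among Ursula, Diego.
Ursula is living and takes 1/48.
Diego is living and takes 1/48.
Graciela is living and takes 1/12.
Hugo is living and takes 1/12.
Nieves predeceased; the 1/4 allotted to Nieves's branch passes to Nieves's issue by representation.
The 1/4 is divided into 3 equal shares of 1/12 among Pilar, Soledad, Elena.
Pilar predeceased; the 1/12 allotted to Pilar's branch passes to Pilar's issue by representation.
The 1/12 is divided into 4 equal shares of 1/48 among Ximena, Ines, Ramiro, Valentina.
Ximena is living and takes 1/48.
Ines is living and takes 1/48.
Ramiro is living and takes 1/48.
Valentina is living and takes 1/48.
Soledad is living and takes 1/12.
Elena is living and takes 1/12.
Octavio is living and takes 1/4.
Yago predeceased; the 1/4 allotted to Yago's branch passes to Yago's issue by representation.
Fernando is the sole taker at this level and receives the full 1/4.

Beatriz 1/24; Diego 1/48; Elena 1/12; Fernando 1/4; Graciela 1/12; Hugo 1/12; Ines 1/48; Octavio 1/4; Ramiro 1/48; Soledad 1/12; Ursula 1/48; Valentina 1/48; Ximena 1/48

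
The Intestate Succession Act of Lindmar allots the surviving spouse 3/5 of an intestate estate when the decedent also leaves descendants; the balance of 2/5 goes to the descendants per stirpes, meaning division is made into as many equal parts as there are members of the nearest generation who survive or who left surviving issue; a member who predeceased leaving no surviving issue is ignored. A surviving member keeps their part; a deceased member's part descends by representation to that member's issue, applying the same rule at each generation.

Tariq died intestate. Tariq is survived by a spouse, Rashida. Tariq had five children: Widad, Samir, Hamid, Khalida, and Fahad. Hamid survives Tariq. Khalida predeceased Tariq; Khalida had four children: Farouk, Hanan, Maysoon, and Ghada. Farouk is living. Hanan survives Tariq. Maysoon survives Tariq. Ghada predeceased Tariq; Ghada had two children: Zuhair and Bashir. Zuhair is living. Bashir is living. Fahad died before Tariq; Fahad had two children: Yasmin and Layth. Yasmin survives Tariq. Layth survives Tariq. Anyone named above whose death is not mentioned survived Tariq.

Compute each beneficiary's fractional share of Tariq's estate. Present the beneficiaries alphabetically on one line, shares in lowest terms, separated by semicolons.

Bashir 1/100; Farouk 1/50; Hamid 2/25; Hanan 1/50; Layth 1/25; Maysoon 1/50; Rashida 3/5; Samir 2/25; Widad 2/25; Yasmin 1/25; Zuhair 1/100

Rashida, as surviving spouse, takes 3/5.
The remaining 2/5 passes to Tariq's descendants per stirpes.
The 2/5 is divided into 5 equal shares of 2/25 among Widad, Samir, Hamid, Khalida, Fahad.
Widad is living and takes 2/25.
Samir is living and takes 2/25.
Hamid is living and takes 2/25.
Khalida predeceased; the 2/25 allotted to Khalida's branch passes to Khalida's issue by representation.
The 2/25 is divided into 4 equal shares of 1/50 among Farouk, Hanan, Maysoon, Ghada.
Farouk is living and takes 1/50.
Hanan is living and takes 1/50.
Maysoon is living and takes 1/50.
Ghada predeceased; the 1/50 allotted to Ghada's branch passes to Ghada's issue by representation.
The 1/50 is divided into 2 equal shares of 1/100 among Zuhair, Bashir.
Zuhair is living and takes 1/100.
Bashir is living and takes 1/100.
Fahad predeceased; the 2/25 allotted to Fahad's branch passes to Fahad's issue by representation.
The 2/25 is divided into 2 equal shares of 1/25 among Yasmin, Layth.
Yasmin is living and takes 1/25.
Layth is living and takes 1/25.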